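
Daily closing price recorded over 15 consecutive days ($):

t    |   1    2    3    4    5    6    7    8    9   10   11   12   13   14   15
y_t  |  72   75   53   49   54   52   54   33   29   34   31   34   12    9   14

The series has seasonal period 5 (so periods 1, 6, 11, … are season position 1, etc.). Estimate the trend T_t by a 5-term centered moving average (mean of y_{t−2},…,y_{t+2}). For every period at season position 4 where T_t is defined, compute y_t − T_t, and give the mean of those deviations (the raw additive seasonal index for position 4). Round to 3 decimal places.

Season position 4 occurs at t = 4, 9 (where T_t is defined).
t=4: T_4 = 56.60000; y_4 − T_4 = 49 − 56.60000 = -7.60000
t=9: T_9 = 36.20000; y_9 − T_9 = 29 − 36.20000 = -7.20000
Mean deviation: (-7.60000 + -7.20000) / 2 = -7.400

-7.400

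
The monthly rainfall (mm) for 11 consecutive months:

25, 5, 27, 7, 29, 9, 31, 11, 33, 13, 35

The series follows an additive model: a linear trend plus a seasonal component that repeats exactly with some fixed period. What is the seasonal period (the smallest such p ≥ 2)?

First differences y_{t+1} − y_t: -20, 22, -20, 22, -20, 22, …
The difference pattern repeats every 2 terms and not for any smaller step, so p = 2.

2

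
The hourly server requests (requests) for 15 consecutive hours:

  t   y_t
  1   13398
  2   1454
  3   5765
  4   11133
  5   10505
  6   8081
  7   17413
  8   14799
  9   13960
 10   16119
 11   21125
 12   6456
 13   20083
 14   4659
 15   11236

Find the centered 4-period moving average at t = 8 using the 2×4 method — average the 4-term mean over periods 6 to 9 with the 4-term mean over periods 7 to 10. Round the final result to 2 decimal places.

14568.00

Sum over 6–9: 8081 + 17413 + 14799 + 13960 = 54253
Sum over 7–10: 17413 + 14799 + 13960 + 16119 = 62291
CMA at t=8 = (54253 + 62291) / (2·4) = 116544 / 8 = 14568.00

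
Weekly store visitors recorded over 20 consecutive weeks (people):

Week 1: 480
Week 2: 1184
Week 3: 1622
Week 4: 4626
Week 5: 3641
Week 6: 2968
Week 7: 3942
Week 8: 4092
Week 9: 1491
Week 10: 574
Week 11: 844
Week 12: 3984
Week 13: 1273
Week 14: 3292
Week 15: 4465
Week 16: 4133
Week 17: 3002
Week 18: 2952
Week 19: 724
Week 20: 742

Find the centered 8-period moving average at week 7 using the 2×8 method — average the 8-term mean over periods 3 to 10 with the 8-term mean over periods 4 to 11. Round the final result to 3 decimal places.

Sum over 3–10: 1622 + 4626 + 3641 + 2968 + 3942 + 4092 + 1491 + 574 = 22956
Sum over 4–11: 4626 + 3641 + 2968 + 3942 + 4092 + 1491 + 574 + 844 = 22178
CMA at t=7 = (22956 + 22178) / (2·8) = 45134 / 16 = 2820.875

2820.875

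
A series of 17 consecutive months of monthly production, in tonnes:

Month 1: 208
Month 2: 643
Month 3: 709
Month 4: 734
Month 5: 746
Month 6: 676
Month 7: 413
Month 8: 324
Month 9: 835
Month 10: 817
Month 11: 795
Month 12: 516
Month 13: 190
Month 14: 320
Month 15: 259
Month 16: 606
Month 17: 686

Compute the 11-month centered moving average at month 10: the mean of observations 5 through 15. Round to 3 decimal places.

535.545

Sum of periods 5–15: 746 + 676 + 413 + 324 + 835 + 817 + 795 + 516 + 190 + 320 + 259 = 5891
Divide by 11: 5891 / 11 = 535.545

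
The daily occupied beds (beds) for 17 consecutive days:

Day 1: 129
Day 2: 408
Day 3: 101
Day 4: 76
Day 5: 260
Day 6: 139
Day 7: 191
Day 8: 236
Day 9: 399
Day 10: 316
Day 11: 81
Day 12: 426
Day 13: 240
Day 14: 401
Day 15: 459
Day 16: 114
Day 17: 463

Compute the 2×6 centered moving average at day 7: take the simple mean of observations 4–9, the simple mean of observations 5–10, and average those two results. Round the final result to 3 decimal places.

Sum over 4–9: 76 + 260 + 139 + 191 + 236 + 399 = 1301
Sum over 5–10: 260 + 139 + 191 + 236 + 399 + 316 = 1541
CMA at t=7 = (1301 + 1541) / (2·6) = 2842 / 12 = 236.833

236.833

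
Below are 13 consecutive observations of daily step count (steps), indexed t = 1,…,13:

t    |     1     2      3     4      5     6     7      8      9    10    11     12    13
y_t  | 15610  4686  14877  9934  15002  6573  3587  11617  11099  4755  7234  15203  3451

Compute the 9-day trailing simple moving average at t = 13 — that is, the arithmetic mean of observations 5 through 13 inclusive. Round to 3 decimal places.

8724.556

Sum of periods 5–13: 15002 + 6573 + 3587 + 11617 + 11099 + 4755 + 7234 + 15203 + 3451 = 78521
Divide by 9: 78521 / 9 = 8724.556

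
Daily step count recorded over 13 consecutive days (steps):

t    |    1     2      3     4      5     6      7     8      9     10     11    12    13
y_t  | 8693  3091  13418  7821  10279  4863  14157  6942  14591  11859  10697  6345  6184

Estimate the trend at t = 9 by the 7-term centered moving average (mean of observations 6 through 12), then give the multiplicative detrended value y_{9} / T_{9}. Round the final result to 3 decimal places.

Trend T_9 = (4863 + 14157 + 6942 + 14591 + 11859 + 10697 + 6345) / 7 = 69454/7 = 9922.00000
Ratio to trend: 14591 / 9922.00000 = 1.471

1.471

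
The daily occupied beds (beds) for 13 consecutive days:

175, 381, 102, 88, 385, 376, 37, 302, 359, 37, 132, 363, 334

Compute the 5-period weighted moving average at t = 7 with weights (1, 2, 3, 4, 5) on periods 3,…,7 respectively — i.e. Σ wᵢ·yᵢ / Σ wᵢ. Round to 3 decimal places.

208.133

Weighted sum: 1·102 + 2·88 + 3·385 + 4·376 + 5·37 = 102 + 176 + 1155 + 1504 + 185 = 3122
Weight total: 1 + 2 + 3 + 4 + 5 = 15
WMA = 3122 / 15 = 208.133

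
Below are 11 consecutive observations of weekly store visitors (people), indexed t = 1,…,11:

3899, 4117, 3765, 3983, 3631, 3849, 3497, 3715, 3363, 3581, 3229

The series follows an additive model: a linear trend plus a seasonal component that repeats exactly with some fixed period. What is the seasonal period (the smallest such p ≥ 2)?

First differences y_{t+1} − y_t: 218, -352, 218, -352, 218, -352, …
The difference pattern repeats every 2 terms and not for any smaller step, so p = 2.

2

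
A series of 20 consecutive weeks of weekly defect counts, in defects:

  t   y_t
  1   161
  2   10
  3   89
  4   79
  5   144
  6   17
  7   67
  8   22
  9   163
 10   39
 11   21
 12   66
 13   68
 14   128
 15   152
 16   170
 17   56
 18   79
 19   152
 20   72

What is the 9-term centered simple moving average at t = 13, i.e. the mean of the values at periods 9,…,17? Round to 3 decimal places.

95.889

Sum of periods 9–17: 163 + 39 + 21 + 66 + 68 + 128 + 152 + 170 + 56 = 863
Divide by 9: 863 / 9 = 95.889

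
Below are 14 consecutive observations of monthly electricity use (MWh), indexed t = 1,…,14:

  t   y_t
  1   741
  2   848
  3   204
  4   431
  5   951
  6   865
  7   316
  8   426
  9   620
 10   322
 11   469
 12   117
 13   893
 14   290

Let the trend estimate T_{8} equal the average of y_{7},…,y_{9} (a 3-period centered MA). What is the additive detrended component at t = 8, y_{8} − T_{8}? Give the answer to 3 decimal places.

-28.000

Trend T_8 = (316 + 426 + 620) / 3 = 1362/3 = 454.00000
Detrended value: 426 − 454.00000 = -28.000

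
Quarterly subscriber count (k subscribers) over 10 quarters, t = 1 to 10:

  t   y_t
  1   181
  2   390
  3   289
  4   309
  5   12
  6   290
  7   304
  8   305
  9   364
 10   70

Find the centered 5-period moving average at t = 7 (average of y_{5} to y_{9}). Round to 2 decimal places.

Sum of periods 5–9: 12 + 290 + 304 + 305 + 364 = 1275
Divide by 5: 1275 / 5 = 255.00

255.00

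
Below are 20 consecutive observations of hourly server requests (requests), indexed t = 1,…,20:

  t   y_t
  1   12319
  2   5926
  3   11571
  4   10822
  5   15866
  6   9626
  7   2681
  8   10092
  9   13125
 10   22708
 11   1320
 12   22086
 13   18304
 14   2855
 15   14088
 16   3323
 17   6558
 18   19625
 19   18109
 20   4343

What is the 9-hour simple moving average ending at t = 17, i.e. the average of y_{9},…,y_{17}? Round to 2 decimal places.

Sum of periods 9–17: 13125 + 22708 + 1320 + 22086 + 18304 + 2855 + 14088 + 3323 + 6558 = 104367
Divide by 9: 104367 / 9 = 11596.33

11596.33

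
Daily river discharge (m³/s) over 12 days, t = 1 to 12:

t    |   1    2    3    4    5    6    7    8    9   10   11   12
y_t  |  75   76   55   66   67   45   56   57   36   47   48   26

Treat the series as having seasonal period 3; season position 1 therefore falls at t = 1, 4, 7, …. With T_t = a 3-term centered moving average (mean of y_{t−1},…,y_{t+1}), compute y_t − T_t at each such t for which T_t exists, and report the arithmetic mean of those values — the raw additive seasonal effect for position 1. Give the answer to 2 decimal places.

Season position 1 occurs at t = 4, 7, 10 (where T_t is defined).
t=4: T_4 = 62.6667; y_4 − T_4 = 66 − 62.6667 = 3.3333
t=7: T_7 = 52.6667; y_7 − T_7 = 56 − 52.6667 = 3.3333
t=10: T_10 = 43.6667; y_10 − T_10 = 47 − 43.6667 = 3.3333
Mean deviation: (3.3333 + 3.3333 + 3.3333) / 3 = 3.33

3.33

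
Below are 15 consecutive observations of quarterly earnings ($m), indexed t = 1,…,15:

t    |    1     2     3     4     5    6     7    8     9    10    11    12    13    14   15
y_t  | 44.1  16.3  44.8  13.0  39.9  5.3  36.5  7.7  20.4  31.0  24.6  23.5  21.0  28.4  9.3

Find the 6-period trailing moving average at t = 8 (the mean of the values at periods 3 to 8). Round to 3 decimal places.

24.533

Sum of periods 3–8: 44.8 + 13.0 + 39.9 + 5.3 + 36.5 + 7.7 = 147.2
Divide by 6: 147.2 / 6 = 24.533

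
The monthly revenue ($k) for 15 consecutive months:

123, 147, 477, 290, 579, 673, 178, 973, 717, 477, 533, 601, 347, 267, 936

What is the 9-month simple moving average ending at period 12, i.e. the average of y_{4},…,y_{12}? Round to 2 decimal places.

557.89

Sum of periods 4–12: 290 + 579 + 673 + 178 + 973 + 717 + 477 + 533 + 601 = 5021
Divide by 9: 5021 / 9 = 557.89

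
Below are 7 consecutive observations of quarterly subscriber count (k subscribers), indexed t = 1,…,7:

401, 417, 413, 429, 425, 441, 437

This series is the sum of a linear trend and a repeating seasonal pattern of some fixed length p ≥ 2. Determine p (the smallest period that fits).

2

First differences y_{t+1} − y_t: 16, -4, 16, -4, 16, -4, …
The difference pattern repeats every 2 terms and not for any smaller step, so p = 2.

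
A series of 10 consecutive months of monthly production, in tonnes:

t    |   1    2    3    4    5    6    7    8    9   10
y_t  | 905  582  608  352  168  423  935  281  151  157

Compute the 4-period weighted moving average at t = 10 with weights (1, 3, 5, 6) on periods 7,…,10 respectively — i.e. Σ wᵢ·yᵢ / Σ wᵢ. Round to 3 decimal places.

Weighted sum: 1·935 + 3·281 + 5·151 + 6·157 = 935 + 843 + 755 + 942 = 3475
Weight total: 1 + 3 + 5 + 6 = 15
WMA = 3475 / 15 = 231.667

231.667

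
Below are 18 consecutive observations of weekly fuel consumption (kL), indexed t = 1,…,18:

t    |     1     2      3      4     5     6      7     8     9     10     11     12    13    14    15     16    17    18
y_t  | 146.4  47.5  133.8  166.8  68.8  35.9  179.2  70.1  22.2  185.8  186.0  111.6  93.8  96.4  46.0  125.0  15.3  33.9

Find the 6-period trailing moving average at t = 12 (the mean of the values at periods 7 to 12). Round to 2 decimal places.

Sum of periods 7–12: 179.2 + 70.1 + 22.2 + 185.8 + 186.0 + 111.6 = 754.9
Divide by 6: 754.9 / 6 = 125.82

125.82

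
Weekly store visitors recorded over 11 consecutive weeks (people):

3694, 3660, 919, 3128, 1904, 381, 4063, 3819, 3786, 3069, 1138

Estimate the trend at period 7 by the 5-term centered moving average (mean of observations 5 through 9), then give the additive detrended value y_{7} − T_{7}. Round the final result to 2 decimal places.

1272.40

Trend T_7 = (1904 + 381 + 4063 + 3819 + 3786) / 5 = 13953/5 = 2790.6000
Detrended value: 4063 − 2790.6000 = 1272.40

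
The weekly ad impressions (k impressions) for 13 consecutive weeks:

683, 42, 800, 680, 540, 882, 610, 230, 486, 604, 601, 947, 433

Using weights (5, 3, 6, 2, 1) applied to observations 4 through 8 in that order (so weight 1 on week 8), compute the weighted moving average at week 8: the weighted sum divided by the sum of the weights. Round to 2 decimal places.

Weighted sum: 5·680 + 3·540 + 6·882 + 2·610 + 1·230 = 3400 + 1620 + 5292 + 1220 + 230 = 11762
Weight total: 5 + 3 + 6 + 2 + 1 = 17
WMA = 11762 / 17 = 691.88

691.88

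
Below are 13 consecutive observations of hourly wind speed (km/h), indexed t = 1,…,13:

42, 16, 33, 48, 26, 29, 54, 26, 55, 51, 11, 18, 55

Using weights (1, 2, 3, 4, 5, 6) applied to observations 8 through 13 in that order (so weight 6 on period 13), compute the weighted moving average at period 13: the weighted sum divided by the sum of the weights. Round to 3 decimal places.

Weighted sum: 1·26 + 2·55 + 3·51 + 4·11 + 5·18 + 6·55 = 26 + 110 + 153 + 44 + 90 + 330 = 753
Weight total: 1 + 2 + 3 + 4 + 5 + 6 = 21
WMA = 753 / 21 = 35.857

35.857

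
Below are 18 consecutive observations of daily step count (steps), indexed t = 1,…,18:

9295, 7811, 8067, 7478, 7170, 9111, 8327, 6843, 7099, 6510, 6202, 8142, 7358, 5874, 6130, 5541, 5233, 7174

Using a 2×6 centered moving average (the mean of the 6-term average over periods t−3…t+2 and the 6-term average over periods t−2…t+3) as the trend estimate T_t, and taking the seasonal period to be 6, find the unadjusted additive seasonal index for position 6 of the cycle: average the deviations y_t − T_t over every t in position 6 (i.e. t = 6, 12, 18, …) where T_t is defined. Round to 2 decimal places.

Season position 6 occurs at t = 6, 12 (where T_t is defined).
t=6: T_6 = 7752.0000; y_6 − T_6 = 9111 − 7752.0000 = 1359.0000
t=12: T_12 = 6783.4167; y_12 − T_12 = 8142 − 6783.4167 = 1358.5833
Mean deviation: (1359.0000 + 1358.5833) / 2 = 1358.79

1358.79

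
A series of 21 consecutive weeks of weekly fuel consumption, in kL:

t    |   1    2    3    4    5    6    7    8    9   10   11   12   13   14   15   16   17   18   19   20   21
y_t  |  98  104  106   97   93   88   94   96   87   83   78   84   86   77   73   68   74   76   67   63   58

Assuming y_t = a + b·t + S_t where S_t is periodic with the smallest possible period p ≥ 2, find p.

First differences y_{t+1} − y_t: 6, 2, -9, -4, -5, 6, 2, -9, -4, -5, 6, 2, …
The difference pattern repeats every 5 terms and not for any smaller step, so p = 5.

5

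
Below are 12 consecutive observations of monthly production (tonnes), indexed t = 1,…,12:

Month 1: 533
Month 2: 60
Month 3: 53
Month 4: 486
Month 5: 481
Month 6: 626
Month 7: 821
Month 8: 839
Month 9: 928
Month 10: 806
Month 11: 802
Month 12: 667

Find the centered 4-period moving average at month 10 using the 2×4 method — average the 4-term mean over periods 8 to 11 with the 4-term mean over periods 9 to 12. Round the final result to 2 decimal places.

822.25

Sum over 8–11: 839 + 928 + 806 + 802 = 3375
Sum over 9–12: 928 + 806 + 802 + 667 = 3203
CMA at t=10 = (3375 + 3203) / (2·4) = 6578 / 8 = 822.25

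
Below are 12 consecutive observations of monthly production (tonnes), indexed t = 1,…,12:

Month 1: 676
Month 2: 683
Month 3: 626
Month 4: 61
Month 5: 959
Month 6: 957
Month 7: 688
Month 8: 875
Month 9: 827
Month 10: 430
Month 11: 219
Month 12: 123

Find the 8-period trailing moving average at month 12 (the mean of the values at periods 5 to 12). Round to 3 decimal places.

634.750

Sum of periods 5–12: 959 + 957 + 688 + 875 + 827 + 430 + 219 + 123 = 5078
Divide by 8: 5078 / 8 = 634.750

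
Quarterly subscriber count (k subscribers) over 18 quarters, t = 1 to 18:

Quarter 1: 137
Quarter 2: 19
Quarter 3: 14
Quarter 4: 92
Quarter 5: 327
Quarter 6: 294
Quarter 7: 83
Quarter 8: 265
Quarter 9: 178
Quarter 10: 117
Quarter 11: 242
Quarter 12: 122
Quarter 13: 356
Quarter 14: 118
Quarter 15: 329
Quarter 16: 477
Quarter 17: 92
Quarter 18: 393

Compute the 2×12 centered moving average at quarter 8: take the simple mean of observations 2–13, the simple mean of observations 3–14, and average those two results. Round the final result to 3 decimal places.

Sum over 2–13: 19 + 14 + 92 + 327 + 294 + 83 + 265 + 178 + 117 + 242 + 122 + 356 = 2109
Sum over 3–14: 14 + 92 + 327 + 294 + 83 + 265 + 178 + 117 + 242 + 122 + 356 + 118 = 2208
CMA at t=8 = (2109 + 2208) / (2·12) = 4317 / 24 = 179.875

179.875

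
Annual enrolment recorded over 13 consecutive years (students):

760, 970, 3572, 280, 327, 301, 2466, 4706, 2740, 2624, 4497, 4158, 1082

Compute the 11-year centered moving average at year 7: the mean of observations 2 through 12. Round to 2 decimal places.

Sum of periods 2–12: 970 + 3572 + 280 + 327 + 301 + 2466 + 4706 + 2740 + 2624 + 4497 + 4158 = 26641
Divide by 11: 26641 / 11 = 2421.91

2421.91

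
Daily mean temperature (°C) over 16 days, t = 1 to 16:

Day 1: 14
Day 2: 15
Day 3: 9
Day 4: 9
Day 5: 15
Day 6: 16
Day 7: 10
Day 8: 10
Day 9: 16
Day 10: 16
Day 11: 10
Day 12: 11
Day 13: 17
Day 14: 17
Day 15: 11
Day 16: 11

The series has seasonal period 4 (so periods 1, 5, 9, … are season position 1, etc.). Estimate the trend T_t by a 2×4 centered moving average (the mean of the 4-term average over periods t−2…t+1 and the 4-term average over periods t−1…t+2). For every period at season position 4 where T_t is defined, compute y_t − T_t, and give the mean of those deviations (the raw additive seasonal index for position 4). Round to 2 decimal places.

Season position 4 occurs at t = 4, 8, 12 (where T_t is defined).
t=4: T_4 = 12.1250; y_4 − T_4 = 9 − 12.1250 = -3.1250
t=8: T_8 = 13.0000; y_8 − T_8 = 10 − 13.0000 = -3.0000
t=12: T_12 = 13.6250; y_12 − T_12 = 11 − 13.6250 = -2.6250
Mean deviation: (-3.1250 + -3.0000 + -2.6250) / 3 = -2.92

-2.92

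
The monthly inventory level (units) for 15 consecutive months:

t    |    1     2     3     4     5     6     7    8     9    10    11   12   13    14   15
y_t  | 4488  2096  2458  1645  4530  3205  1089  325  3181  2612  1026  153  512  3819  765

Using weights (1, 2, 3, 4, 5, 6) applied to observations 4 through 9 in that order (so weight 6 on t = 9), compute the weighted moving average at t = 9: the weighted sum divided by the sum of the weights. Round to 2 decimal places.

Weighted sum: 1·1645 + 2·4530 + 3·3205 + 4·1089 + 5·325 + 6·3181 = 1645 + 9060 + 9615 + 4356 + 1625 + 19086 = 45387
Weight total: 1 + 2 + 3 + 4 + 5 + 6 = 21
WMA = 45387 / 21 = 2161.29

2161.29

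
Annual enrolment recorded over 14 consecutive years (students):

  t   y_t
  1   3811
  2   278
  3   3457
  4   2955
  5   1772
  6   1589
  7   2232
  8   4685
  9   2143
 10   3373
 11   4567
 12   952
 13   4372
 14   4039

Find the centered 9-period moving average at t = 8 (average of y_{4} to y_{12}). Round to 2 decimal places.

2696.44

Sum of periods 4–12: 2955 + 1772 + 1589 + 2232 + 4685 + 2143 + 3373 + 4567 + 952 = 24268
Divide by 9: 24268 / 9 = 2696.44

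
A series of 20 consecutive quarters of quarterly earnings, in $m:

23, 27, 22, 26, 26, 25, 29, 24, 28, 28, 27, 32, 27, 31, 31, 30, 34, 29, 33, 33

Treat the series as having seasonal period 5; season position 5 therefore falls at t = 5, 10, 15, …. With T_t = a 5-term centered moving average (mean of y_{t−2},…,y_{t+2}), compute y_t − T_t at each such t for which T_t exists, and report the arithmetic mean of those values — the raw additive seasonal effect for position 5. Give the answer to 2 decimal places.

0.33

Season position 5 occurs at t = 5, 10, 15 (where T_t is defined).
t=5: T_5 = 25.6000; y_5 − T_5 = 26 − 25.6000 = 0.4000
t=10: T_10 = 27.8000; y_10 − T_10 = 28 − 27.8000 = 0.2000
t=15: T_15 = 30.6000; y_15 − T_15 = 31 − 30.6000 = 0.4000
Mean deviation: (0.4000 + 0.2000 + 0.4000) / 3 = 0.33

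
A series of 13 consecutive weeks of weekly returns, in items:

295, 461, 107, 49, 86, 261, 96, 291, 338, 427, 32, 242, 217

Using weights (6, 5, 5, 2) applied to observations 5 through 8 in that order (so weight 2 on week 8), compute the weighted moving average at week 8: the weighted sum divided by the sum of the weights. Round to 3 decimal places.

160.167

Weighted sum: 6·86 + 5·261 + 5·96 + 2·291 = 516 + 1305 + 480 + 582 = 2883
Weight total: 6 + 5 + 5 + 2 = 18
WMA = 2883 / 18 = 160.167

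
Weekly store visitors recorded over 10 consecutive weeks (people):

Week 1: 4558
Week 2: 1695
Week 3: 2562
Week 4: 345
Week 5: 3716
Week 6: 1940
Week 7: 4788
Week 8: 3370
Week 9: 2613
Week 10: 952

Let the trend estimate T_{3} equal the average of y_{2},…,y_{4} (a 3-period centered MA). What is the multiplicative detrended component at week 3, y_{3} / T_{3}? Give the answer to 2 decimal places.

1.67

Trend T_3 = (1695 + 2562 + 345) / 3 = 4602/3 = 1534.0000
Ratio to trend: 2562 / 1534.0000 = 1.67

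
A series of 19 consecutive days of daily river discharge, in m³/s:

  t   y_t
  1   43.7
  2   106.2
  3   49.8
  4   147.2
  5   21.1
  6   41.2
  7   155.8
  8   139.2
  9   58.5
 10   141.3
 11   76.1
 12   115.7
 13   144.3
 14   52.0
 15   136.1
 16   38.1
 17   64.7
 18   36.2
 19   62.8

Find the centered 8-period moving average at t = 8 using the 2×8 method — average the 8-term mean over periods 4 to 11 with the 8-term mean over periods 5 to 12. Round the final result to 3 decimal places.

Sum over 4–11: 147.2 + 21.1 + 41.2 + 155.8 + 139.2 + 58.5 + 141.3 + 76.1 = 780.4
Sum over 5–12: 21.1 + 41.2 + 155.8 + 139.2 + 58.5 + 141.3 + 76.1 + 115.7 = 748.9
CMA at t=8 = (780.4 + 748.9) / (2·8) = 1529.3 / 16 = 95.581

95.581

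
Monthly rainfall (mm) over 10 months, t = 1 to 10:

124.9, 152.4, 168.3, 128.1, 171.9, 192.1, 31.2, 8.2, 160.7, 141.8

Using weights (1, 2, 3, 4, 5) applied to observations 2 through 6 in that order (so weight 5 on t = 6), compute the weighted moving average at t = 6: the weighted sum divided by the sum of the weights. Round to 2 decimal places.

168.09

Weighted sum: 1·152.4 + 2·168.3 + 3·128.1 + 4·171.9 + 5·192.1 = 152.4 + 336.6 + 384.3 + 687.6 + 960.5 = 2521.4
Weight total: 1 + 2 + 3 + 4 + 5 = 15
WMA = 2521.4 / 15 = 168.09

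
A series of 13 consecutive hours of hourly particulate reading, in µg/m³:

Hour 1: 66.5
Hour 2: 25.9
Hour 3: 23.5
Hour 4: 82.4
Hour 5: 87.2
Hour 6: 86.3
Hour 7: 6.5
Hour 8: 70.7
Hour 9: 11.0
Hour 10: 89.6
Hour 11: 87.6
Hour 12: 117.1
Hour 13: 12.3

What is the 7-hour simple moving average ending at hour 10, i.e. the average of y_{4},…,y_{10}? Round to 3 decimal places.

61.957

Sum of periods 4–10: 82.4 + 87.2 + 86.3 + 6.5 + 70.7 + 11.0 + 89.6 = 433.7
Divide by 7: 433.7 / 7 = 61.957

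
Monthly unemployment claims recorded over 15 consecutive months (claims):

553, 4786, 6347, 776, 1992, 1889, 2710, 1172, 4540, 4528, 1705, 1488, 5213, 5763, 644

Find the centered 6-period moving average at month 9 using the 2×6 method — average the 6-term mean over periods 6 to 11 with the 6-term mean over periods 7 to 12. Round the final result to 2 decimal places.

2723.92

Sum over 6–11: 1889 + 2710 + 1172 + 4540 + 4528 + 1705 = 16544
Sum over 7–12: 2710 + 1172 + 4540 + 4528 + 1705 + 1488 = 16143
CMA at t=9 = (16544 + 16143) / (2·6) = 32687 / 12 = 2723.92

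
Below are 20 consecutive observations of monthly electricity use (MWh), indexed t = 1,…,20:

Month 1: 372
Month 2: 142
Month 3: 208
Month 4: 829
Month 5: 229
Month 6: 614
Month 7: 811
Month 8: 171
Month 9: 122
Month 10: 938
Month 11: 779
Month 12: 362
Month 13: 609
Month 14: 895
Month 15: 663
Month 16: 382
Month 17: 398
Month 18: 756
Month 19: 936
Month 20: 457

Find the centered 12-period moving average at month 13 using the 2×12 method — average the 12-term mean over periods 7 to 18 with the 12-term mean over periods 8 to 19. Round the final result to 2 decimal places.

579.04

Sum over 7–18: 811 + 171 + 122 + 938 + 779 + 362 + 609 + 895 + 663 + 382 + 398 + 756 = 6886
Sum over 8–19: 171 + 122 + 938 + 779 + 362 + 609 + 895 + 663 + 382 + 398 + 756 + 936 = 7011
CMA at t=13 = (6886 + 7011) / (2·12) = 13897 / 24 = 579.04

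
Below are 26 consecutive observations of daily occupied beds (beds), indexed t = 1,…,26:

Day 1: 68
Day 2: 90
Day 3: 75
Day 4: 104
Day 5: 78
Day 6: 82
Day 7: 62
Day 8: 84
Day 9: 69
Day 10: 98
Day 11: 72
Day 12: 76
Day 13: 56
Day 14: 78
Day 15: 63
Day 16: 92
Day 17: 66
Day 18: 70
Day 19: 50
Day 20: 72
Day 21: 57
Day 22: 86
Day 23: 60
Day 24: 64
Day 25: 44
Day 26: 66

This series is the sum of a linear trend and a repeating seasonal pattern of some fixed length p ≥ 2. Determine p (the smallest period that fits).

6

First differences y_{t+1} − y_t: 22, -15, 29, -26, 4, -20, 22, -15, 29, -26, 4, -20, 22, -15, …
The difference pattern repeats every 6 terms and not for any smaller step, so p = 6.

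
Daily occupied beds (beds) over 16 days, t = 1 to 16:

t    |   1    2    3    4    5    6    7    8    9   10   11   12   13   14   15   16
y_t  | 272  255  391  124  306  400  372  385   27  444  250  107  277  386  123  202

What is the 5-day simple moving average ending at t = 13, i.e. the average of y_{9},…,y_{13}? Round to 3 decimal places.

221.000

Sum of periods 9–13: 27 + 444 + 250 + 107 + 277 = 1105
Divide by 5: 1105 / 5 = 221.000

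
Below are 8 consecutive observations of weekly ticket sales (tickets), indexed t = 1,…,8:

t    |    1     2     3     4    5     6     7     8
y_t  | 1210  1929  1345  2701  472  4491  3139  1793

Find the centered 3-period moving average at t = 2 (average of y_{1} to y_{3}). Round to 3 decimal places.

1494.667

Sum of periods 1–3: 1210 + 1929 + 1345 = 4484
Divide by 3: 4484 / 3 = 1494.667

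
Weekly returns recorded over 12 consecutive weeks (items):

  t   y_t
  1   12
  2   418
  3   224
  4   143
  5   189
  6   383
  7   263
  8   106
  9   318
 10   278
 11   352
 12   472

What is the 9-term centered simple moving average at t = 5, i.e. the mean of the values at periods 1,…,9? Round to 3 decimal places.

Sum of periods 1–9: 12 + 418 + 224 + 143 + 189 + 383 + 263 + 106 + 318 = 2056
Divide by 9: 2056 / 9 = 228.444

228.444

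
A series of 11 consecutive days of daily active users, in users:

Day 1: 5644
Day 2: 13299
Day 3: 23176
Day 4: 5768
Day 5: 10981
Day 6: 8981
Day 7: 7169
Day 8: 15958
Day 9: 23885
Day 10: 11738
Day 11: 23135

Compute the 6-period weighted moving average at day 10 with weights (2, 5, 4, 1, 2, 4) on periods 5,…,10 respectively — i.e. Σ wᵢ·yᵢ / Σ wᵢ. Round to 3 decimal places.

Weighted sum: 2·10981 + 5·8981 + 4·7169 + 1·15958 + 2·23885 + 4·11738 = 21962 + 44905 + 28676 + 15958 + 47770 + 46952 = 206223
Weight total: 2 + 5 + 4 + 1 + 2 + 4 = 18
WMA = 206223 / 18 = 11456.833

11456.833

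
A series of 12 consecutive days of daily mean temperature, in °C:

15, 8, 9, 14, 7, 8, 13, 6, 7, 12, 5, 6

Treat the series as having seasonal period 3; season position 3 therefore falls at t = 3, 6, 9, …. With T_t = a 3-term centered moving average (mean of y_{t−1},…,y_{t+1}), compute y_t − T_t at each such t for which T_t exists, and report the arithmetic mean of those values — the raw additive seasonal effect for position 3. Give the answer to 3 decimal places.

-1.333

Season position 3 occurs at t = 3, 6, 9 (where T_t is defined).
t=3: T_3 = 10.33333; y_3 − T_3 = 9 − 10.33333 = -1.33333
t=6: T_6 = 9.33333; y_6 − T_6 = 8 − 9.33333 = -1.33333
t=9: T_9 = 8.33333; y_9 − T_9 = 7 − 8.33333 = -1.33333
Mean deviation: (-1.33333 + -1.33333 + -1.33333) / 3 = -1.333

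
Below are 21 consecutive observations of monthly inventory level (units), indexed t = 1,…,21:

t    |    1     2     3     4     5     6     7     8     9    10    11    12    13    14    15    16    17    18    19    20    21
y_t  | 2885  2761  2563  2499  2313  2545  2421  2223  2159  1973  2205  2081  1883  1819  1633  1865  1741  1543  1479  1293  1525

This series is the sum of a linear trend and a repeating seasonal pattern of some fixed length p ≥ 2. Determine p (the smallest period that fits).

First differences y_{t+1} − y_t: -124, -198, -64, -186, 232, -124, -198, -64, -186, 232, -124, -198, …
The difference pattern repeats every 5 terms and not for any smaller step, so p = 5.

5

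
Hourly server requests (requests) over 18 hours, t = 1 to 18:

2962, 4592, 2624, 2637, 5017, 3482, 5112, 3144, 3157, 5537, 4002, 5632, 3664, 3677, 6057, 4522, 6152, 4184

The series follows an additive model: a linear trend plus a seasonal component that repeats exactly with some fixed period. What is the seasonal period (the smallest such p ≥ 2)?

First differences y_{t+1} − y_t: 1630, -1968, 13, 2380, -1535, 1630, -1968, 13, 2380, -1535, 1630, -1968, …
The difference pattern repeats every 5 terms and not for any smaller step, so p = 5.

5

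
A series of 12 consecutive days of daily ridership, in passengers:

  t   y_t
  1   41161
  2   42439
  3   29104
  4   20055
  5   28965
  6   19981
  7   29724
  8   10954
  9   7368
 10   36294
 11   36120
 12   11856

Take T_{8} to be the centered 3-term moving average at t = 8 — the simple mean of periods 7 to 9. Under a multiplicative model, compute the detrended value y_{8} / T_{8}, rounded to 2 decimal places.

0.68

Trend T_8 = (29724 + 10954 + 7368) / 3 = 48046/3 = 16015.3333
Ratio to trend: 10954 / 16015.3333 = 0.68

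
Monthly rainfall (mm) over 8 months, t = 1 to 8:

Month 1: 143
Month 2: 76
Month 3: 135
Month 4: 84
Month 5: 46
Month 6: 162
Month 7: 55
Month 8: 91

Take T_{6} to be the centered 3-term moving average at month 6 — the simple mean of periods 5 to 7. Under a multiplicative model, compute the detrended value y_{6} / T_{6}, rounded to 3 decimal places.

Trend T_6 = (46 + 162 + 55) / 3 = 263/3 = 87.66667
Ratio to trend: 162 / 87.66667 = 1.848

1.848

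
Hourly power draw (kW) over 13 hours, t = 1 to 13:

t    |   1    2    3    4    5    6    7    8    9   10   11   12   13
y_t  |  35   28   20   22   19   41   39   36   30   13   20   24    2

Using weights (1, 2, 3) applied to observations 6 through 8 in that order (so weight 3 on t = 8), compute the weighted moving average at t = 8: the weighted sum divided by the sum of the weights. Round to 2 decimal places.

Weighted sum: 1·41 + 2·39 + 3·36 = 41 + 78 + 108 = 227
Weight total: 1 + 2 + 3 = 6
WMA = 227 / 6 = 37.83

37.83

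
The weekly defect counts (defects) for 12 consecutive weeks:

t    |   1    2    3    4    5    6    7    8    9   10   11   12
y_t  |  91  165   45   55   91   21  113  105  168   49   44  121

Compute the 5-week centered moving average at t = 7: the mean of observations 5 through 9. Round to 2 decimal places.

99.60

Sum of periods 5–9: 91 + 21 + 113 + 105 + 168 = 498
Divide by 5: 498 / 5 = 99.60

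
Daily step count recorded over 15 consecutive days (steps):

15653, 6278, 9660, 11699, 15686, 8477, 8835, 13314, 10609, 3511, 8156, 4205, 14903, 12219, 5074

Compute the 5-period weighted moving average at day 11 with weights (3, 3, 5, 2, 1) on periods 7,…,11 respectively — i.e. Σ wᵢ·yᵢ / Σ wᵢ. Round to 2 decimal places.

9619.29

Weighted sum: 3·8835 + 3·13314 + 5·10609 + 2·3511 + 1·8156 = 26505 + 39942 + 53045 + 7022 + 8156 = 134670
Weight total: 3 + 3 + 5 + 2 + 1 = 14
WMA = 134670 / 14 = 9619.29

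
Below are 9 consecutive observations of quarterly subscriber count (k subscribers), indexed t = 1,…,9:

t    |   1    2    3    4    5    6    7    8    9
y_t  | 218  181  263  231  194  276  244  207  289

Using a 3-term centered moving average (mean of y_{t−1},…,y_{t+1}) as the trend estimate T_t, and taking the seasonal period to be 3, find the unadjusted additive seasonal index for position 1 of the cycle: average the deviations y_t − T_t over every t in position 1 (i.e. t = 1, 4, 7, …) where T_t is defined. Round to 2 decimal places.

Season position 1 occurs at t = 4, 7 (where T_t is defined).
t=4: T_4 = 229.3333; y_4 − T_4 = 231 − 229.3333 = 1.6667
t=7: T_7 = 242.3333; y_7 − T_7 = 244 − 242.3333 = 1.6667
Mean deviation: (1.6667 + 1.6667) / 2 = 1.67

1.67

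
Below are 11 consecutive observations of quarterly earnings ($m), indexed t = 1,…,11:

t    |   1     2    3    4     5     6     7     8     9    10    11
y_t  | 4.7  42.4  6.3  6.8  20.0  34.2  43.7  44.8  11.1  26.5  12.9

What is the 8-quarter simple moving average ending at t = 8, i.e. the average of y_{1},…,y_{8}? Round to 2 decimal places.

Sum of periods 1–8: 4.7 + 42.4 + 6.3 + 6.8 + 20.0 + 34.2 + 43.7 + 44.8 = 202.9
Divide by 8: 202.9 / 8 = 25.36

25.36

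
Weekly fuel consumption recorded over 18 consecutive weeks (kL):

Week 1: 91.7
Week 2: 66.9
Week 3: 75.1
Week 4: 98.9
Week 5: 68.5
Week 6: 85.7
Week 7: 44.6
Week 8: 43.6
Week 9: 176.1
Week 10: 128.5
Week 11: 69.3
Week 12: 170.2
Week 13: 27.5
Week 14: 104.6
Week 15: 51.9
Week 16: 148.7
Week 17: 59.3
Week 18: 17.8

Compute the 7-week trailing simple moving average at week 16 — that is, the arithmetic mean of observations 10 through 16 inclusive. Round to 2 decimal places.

100.10

Sum of periods 10–16: 128.5 + 69.3 + 170.2 + 27.5 + 104.6 + 51.9 + 148.7 = 700.7
Divide by 7: 700.7 / 7 = 100.10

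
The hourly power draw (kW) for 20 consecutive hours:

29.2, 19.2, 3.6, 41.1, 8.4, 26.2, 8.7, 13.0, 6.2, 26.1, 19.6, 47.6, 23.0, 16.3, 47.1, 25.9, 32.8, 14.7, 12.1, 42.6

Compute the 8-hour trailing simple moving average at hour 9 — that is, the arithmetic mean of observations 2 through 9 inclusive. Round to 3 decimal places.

15.800

Sum of periods 2–9: 19.2 + 3.6 + 41.1 + 8.4 + 26.2 + 8.7 + 13.0 + 6.2 = 126.4
Divide by 8: 126.4 / 8 = 15.800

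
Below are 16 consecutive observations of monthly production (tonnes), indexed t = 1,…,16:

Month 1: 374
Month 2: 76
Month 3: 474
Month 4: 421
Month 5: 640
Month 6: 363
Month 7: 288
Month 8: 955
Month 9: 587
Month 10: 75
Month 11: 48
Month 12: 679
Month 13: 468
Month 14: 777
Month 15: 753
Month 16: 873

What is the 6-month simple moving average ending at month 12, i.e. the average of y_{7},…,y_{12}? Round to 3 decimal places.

Sum of periods 7–12: 288 + 955 + 587 + 75 + 48 + 679 = 2632
Divide by 6: 2632 / 6 = 438.667

438.667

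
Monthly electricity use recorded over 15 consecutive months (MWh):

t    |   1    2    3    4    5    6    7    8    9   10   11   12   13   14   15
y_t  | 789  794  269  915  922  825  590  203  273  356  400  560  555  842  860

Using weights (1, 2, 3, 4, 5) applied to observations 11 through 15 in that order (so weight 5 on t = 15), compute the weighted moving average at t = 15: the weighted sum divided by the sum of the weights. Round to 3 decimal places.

Weighted sum: 1·400 + 2·560 + 3·555 + 4·842 + 5·860 = 400 + 1120 + 1665 + 3368 + 4300 = 10853
Weight total: 1 + 2 + 3 + 4 + 5 = 15
WMA = 10853 / 15 = 723.533

723.533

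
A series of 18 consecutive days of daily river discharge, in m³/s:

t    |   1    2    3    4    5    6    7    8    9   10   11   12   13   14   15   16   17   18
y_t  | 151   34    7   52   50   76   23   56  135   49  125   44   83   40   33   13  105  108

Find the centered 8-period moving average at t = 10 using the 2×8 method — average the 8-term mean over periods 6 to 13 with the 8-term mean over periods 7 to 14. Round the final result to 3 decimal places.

71.625

Sum over 6–13: 76 + 23 + 56 + 135 + 49 + 125 + 44 + 83 = 591
Sum over 7–14: 23 + 56 + 135 + 49 + 125 + 44 + 83 + 40 = 555
CMA at t=10 = (591 + 555) / (2·8) = 1146 / 16 = 71.625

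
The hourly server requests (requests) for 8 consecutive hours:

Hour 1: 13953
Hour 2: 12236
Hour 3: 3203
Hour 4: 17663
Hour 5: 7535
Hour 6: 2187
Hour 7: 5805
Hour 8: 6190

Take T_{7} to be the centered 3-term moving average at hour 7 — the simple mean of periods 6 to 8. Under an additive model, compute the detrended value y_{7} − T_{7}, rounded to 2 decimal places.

Trend T_7 = (2187 + 5805 + 6190) / 3 = 14182/3 = 4727.3333
Detrended value: 5805 − 4727.3333 = 1077.67

1077.67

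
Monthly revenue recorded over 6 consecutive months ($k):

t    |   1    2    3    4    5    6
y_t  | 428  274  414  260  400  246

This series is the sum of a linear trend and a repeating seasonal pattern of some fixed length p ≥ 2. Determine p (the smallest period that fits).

First differences y_{t+1} − y_t: -154, 140, -154, 140, -154, …
The difference pattern repeats every 2 terms and not for any smaller step, so p = 2.

2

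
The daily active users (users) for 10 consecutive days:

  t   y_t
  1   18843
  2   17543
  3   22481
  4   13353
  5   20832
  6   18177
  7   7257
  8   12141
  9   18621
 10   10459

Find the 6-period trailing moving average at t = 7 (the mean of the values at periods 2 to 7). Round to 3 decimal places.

Sum of periods 2–7: 17543 + 22481 + 13353 + 20832 + 18177 + 7257 = 99643
Divide by 6: 99643 / 6 = 16607.167

16607.167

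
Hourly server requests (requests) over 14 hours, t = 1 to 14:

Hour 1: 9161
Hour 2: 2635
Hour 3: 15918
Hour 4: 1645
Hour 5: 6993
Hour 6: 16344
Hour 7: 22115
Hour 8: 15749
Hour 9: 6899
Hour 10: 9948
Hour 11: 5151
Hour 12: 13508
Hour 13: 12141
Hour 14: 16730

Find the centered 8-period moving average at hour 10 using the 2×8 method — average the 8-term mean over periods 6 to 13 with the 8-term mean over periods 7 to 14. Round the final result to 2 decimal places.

Sum over 6–13: 16344 + 22115 + 15749 + 6899 + 9948 + 5151 + 13508 + 12141 = 101855
Sum over 7–14: 22115 + 15749 + 6899 + 9948 + 5151 + 13508 + 12141 + 16730 = 102241
CMA at t=10 = (101855 + 102241) / (2·8) = 204096 / 16 = 12756.00

12756.00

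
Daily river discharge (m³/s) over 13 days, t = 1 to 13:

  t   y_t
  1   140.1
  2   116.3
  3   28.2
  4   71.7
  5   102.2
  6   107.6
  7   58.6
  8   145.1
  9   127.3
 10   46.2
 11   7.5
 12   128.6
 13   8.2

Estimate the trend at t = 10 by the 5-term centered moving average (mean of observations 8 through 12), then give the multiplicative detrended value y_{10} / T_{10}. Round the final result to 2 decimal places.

Trend T_10 = (145.1 + 127.3 + 46.2 + 7.5 + 128.6) / 5 = 454.7/5 = 90.9400
Ratio to trend: 46.2 / 90.9400 = 0.51

0.51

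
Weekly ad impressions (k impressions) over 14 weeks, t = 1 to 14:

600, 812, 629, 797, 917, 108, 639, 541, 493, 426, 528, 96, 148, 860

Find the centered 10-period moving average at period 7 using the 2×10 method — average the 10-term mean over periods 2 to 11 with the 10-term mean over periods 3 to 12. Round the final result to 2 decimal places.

553.20

Sum over 2–11: 812 + 629 + 797 + 917 + 108 + 639 + 541 + 493 + 426 + 528 = 5890
Sum over 3–12: 629 + 797 + 917 + 108 + 639 + 541 + 493 + 426 + 528 + 96 = 5174
CMA at t=7 = (5890 + 5174) / (2·10) = 11064 / 20 = 553.20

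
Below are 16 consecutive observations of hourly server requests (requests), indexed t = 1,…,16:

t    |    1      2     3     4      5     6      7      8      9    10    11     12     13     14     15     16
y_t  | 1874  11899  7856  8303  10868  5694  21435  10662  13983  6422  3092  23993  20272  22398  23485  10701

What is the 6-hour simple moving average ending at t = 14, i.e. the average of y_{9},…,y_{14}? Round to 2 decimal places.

15026.67

Sum of periods 9–14: 13983 + 6422 + 3092 + 23993 + 20272 + 22398 = 90160
Divide by 6: 90160 / 6 = 15026.67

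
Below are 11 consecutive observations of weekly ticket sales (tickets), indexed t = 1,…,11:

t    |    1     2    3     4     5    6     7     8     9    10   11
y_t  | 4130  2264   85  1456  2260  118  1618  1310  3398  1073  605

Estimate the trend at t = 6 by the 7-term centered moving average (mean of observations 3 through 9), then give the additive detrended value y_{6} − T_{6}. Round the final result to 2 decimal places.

Trend T_6 = (85 + 1456 + 2260 + 118 + 1618 + 1310 + 3398) / 7 = 10245/7 = 1463.5714
Detrended value: 118 − 1463.5714 = -1345.57

-1345.57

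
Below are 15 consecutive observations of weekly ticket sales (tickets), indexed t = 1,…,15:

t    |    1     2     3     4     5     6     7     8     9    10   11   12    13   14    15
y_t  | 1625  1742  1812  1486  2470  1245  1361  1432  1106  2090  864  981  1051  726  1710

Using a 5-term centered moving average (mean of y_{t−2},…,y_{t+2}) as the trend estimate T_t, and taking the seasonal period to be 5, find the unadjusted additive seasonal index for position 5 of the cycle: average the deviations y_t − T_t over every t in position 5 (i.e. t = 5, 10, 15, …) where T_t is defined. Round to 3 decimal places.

Season position 5 occurs at t = 5, 10 (where T_t is defined).
t=5: T_5 = 1674.80000; y_5 − T_5 = 2470 − 1674.80000 = 795.20000
t=10: T_10 = 1294.60000; y_10 − T_10 = 2090 − 1294.60000 = 795.40000
Mean deviation: (795.20000 + 795.40000) / 2 = 795.300

795.300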